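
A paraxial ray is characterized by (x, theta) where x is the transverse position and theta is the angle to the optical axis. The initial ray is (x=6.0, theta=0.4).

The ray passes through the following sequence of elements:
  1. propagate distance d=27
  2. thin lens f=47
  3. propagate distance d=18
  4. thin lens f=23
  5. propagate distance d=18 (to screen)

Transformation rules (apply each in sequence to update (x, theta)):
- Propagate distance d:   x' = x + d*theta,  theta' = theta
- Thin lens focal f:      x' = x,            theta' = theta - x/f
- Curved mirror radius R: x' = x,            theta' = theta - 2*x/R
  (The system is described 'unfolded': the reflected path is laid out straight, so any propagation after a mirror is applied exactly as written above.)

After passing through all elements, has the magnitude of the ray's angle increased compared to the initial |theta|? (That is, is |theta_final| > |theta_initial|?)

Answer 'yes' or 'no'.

Initial: x=6.0000 theta=0.4000
After 1 (propagate distance d=27): x=16.8000 theta=0.4000
After 2 (thin lens f=47): x=16.8000 theta=2/47 (≈0.0426)
After 3 (propagate distance d=18): x=4128/235 (≈17.5660) theta=2/47 (≈0.0426)
After 4 (thin lens f=23): x=4128/235 (≈17.5660) theta=-3898/5405 (≈-0.7212)
After 5 (propagate distance d=18 (to screen)): x=4956/1081 (≈4.5846) theta=-3898/5405 (≈-0.7212)
|theta_initial|=0.4000 |theta_final|=3898/5405 (≈0.7212) -> increased

Answer: yes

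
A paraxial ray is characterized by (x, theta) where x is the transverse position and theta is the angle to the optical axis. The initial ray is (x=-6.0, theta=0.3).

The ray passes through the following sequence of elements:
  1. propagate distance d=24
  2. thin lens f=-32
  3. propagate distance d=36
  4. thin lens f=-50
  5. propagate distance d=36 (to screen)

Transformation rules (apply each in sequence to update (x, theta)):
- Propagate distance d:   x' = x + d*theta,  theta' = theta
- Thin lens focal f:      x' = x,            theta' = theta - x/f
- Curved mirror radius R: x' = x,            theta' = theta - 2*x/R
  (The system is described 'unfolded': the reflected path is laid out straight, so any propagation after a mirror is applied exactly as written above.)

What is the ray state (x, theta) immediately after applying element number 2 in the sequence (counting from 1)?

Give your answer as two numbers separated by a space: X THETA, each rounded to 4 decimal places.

Initial: x=-6.0000 theta=0.3000
After 1 (propagate distance d=24): x=1.2000 theta=0.3000
After 2 (thin lens f=-32): x=1.2000 theta=0.3375
Rounded to 4 decimal places: x = 1.2000, theta = 0.3375

Answer: 1.2000 0.3375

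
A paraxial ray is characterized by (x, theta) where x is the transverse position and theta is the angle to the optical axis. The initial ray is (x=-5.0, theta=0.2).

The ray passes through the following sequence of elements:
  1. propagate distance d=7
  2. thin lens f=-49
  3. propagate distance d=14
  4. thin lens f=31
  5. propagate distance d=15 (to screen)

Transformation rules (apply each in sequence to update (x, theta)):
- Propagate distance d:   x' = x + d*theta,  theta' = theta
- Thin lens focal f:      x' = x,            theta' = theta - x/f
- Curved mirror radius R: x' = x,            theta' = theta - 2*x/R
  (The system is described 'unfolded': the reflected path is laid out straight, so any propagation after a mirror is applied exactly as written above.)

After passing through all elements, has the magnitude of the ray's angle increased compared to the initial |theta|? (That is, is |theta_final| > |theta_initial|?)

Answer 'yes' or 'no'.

Answer: no

Derivation:
Initial: x=-5.0000 theta=0.2000
After 1 (propagate distance d=7): x=-3.6000 theta=0.2000
After 2 (thin lens f=-49): x=-3.6000 theta=31/245 (≈0.1265)
After 3 (propagate distance d=14): x=-64/35 (≈-1.8286) theta=31/245 (≈0.1265)
After 4 (thin lens f=31): x=-64/35 (≈-1.8286) theta=1409/7595 (≈0.1855)
After 5 (propagate distance d=15 (to screen)): x=7247/7595 (≈0.9542) theta=1409/7595 (≈0.1855)
|theta_initial|=0.2000 |theta_final|=1409/7595 (≈0.1855) -> not increased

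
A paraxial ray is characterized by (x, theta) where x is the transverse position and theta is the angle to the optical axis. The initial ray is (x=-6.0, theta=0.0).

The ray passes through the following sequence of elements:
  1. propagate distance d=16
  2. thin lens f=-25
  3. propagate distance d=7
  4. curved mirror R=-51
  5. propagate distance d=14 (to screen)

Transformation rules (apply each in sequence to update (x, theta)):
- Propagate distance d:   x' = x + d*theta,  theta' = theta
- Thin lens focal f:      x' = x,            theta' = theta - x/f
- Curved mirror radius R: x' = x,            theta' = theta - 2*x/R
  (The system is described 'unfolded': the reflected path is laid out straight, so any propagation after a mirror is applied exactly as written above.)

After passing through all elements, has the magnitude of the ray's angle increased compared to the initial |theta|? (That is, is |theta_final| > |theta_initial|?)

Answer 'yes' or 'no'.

Answer: yes

Derivation:
Initial: x=-6.0000 theta=0.0000
After 1 (propagate distance d=16): x=-6.0000 theta=0.0000
After 2 (thin lens f=-25): x=-6.0000 theta=-0.2400
After 3 (propagate distance d=7): x=-7.6800 theta=-0.2400
After 4 (curved mirror R=-51): x=-7.6800 theta=-46/85 (≈-0.5412)
After 5 (propagate distance d=14 (to screen)): x=-6484/425 (≈-15.2565) theta=-46/85 (≈-0.5412)
|theta_initial|=0.0000 |theta_final|=46/85 (≈0.5412) -> increased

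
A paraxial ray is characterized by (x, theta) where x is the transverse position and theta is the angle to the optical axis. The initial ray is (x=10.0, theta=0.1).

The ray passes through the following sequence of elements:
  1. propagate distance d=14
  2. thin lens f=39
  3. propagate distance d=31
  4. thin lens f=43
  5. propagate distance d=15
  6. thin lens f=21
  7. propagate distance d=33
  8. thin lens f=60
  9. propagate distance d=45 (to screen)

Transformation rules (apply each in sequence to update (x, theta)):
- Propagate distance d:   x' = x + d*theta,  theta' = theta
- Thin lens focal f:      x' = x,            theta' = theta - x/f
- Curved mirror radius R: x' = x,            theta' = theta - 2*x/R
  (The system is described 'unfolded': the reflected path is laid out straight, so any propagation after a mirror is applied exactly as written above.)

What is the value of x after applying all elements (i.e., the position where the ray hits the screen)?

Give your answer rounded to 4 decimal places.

Initial: x=10.0000 theta=0.1000
After 1 (propagate distance d=14): x=11.4000 theta=0.1000
After 2 (thin lens f=39): x=11.4000 theta=-5/26 (≈-0.1923)
After 3 (propagate distance d=31): x=707/130 (≈5.4385) theta=-5/26 (≈-0.1923)
After 4 (thin lens f=43): x=707/130 (≈5.4385) theta=-891/2795 (≈-0.3188)
After 5 (propagate distance d=15): x=3671/5590 (≈0.6567) theta=-891/2795 (≈-0.3188)
After 6 (thin lens f=21): x=3671/5590 (≈0.6567) theta=-3161/9030 (≈-0.3501)
After 7 (propagate distance d=33): x=-213163/19565 (≈-10.8951) theta=-3161/9030 (≈-0.3501)
After 8 (thin lens f=60): x=-213163/19565 (≈-10.8951) theta=-197767/1173900 (≈-0.1685)
After 9 (propagate distance d=45 (to screen)): x=-1445953/78260 (≈-18.4763) theta=-197767/1173900 (≈-0.1685)
Rounded to 4 decimal places: x = -18.4763

Answer: -18.4763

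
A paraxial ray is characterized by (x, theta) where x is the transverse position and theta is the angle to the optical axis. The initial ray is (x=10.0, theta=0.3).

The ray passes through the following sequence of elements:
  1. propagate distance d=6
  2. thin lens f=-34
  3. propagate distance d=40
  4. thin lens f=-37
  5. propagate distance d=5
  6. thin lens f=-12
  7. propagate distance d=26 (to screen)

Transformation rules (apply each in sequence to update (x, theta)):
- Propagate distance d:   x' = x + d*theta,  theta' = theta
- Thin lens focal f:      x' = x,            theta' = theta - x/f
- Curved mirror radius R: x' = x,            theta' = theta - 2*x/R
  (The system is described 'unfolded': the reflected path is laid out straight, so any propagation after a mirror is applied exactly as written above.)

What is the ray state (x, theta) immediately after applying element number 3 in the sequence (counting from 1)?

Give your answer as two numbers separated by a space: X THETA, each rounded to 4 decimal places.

Answer: 37.6824 0.6471

Derivation:
Initial: x=10.0000 theta=0.3000
After 1 (propagate distance d=6): x=11.8000 theta=0.3000
After 2 (thin lens f=-34): x=11.8000 theta=11/17 (≈0.6471)
After 3 (propagate distance d=40): x=3203/85 (≈37.6824) theta=11/17 (≈0.6471)
Rounded to 4 decimal places: x = 37.6824, theta = 0.6471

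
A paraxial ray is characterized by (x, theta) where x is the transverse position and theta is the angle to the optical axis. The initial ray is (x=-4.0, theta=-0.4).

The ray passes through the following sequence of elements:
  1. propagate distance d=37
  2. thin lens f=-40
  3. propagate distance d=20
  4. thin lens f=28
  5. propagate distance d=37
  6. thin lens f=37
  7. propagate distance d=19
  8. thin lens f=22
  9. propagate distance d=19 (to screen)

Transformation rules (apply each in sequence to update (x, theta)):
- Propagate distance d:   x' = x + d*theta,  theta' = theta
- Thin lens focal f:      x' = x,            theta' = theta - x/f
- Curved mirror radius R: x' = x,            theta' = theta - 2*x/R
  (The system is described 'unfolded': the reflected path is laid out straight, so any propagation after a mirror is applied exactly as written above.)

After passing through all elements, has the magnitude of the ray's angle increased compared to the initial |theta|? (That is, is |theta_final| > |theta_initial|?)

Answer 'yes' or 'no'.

Answer: yes

Derivation:
Initial: x=-4.0000 theta=-0.4000
After 1 (propagate distance d=37): x=-18.8000 theta=-0.4000
After 2 (thin lens f=-40): x=-18.8000 theta=-0.8700
After 3 (propagate distance d=20): x=-36.2000 theta=-0.8700
After 4 (thin lens f=28): x=-36.2000 theta=74/175 (≈0.4229)
After 5 (propagate distance d=37): x=-3597/175 (≈-20.5543) theta=74/175 (≈0.4229)
After 6 (thin lens f=37): x=-3597/175 (≈-20.5543) theta=181/185 (≈0.9784)
After 7 (propagate distance d=19): x=-12724/6475 (≈-1.9651) theta=181/185 (≈0.9784)
After 8 (thin lens f=22): x=-12724/6475 (≈-1.9651) theta=76047/71225 (≈1.0677)
After 9 (propagate distance d=19 (to screen)): x=1304929/71225 (≈18.3212) theta=76047/71225 (≈1.0677)
|theta_initial|=0.4000 |theta_final|=76047/71225 (≈1.0677) -> increased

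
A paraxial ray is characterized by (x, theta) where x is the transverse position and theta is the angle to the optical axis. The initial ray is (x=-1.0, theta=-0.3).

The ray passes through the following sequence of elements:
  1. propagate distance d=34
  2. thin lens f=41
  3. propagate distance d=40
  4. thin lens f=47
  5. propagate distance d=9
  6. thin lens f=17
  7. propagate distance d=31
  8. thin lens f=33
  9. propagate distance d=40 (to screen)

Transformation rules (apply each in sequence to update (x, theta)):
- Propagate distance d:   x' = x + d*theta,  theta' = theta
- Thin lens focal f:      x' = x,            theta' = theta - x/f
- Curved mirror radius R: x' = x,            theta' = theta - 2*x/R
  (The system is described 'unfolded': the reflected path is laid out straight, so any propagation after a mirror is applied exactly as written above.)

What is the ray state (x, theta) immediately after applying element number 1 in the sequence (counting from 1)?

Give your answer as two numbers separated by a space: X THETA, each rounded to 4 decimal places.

Answer: -11.2000 -0.3000

Derivation:
Initial: x=-1.0000 theta=-0.3000
After 1 (propagate distance d=34): x=-11.2000 theta=-0.3000
Rounded to 4 decimal places: x = -11.2000, theta = -0.3000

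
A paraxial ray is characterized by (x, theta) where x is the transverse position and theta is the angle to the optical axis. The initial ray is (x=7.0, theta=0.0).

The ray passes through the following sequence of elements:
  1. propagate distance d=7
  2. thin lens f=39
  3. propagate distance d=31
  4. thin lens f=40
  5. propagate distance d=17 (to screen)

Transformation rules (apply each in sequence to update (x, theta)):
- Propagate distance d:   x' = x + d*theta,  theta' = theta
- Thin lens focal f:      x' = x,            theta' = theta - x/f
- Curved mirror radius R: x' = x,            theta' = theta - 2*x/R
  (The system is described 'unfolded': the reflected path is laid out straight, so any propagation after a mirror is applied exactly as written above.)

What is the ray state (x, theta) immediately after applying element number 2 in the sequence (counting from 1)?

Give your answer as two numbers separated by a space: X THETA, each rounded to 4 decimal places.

Initial: x=7.0000 theta=0.0000
After 1 (propagate distance d=7): x=7.0000 theta=0.0000
After 2 (thin lens f=39): x=7.0000 theta=-7/39 (≈-0.1795)
Rounded to 4 decimal places: x = 7.0000, theta = -0.1795

Answer: 7.0000 -0.1795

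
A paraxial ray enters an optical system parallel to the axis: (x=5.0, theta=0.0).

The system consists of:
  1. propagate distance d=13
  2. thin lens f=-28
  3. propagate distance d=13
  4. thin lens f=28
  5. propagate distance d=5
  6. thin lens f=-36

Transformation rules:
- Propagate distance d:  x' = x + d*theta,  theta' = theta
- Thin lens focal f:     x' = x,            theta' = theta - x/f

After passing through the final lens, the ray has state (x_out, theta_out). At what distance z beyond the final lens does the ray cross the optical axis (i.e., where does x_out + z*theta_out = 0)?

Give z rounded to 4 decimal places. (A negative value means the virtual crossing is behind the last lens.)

Answer: -63.3951

Derivation:
Initial: x=5.0000 theta=0.0000
After 1 (propagate distance d=13): x=5.0000 theta=0.0000
After 2 (thin lens f=-28): x=5.0000 theta=5/28 (≈0.1786)
After 3 (propagate distance d=13): x=205/28 (≈7.3214) theta=5/28 (≈0.1786)
After 4 (thin lens f=28): x=205/28 (≈7.3214) theta=-65/784 (≈-0.0829)
After 5 (propagate distance d=5): x=5415/784 (≈6.9069) theta=-65/784 (≈-0.0829)
After 6 (thin lens f=-36): x=5415/784 (≈6.9069) theta=1025/9408 (≈0.1089)
z_focus = -x_out/theta_out = -(5415/784)/(1025/9408) = -12996/205 ≈ -63.3951
Rounded to 4 decimal places: z = -63.3951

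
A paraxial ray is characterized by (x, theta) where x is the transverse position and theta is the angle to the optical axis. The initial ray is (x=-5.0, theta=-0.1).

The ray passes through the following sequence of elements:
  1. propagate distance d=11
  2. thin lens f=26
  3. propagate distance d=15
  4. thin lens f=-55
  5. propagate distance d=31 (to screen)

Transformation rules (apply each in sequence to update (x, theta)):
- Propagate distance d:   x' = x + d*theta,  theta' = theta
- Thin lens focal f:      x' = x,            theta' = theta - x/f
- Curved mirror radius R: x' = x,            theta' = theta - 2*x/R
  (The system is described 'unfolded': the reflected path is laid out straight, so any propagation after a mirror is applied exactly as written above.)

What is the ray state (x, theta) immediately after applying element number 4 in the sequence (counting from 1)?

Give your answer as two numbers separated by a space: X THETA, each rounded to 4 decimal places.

Answer: -4.0808 0.0604

Derivation:
Initial: x=-5.0000 theta=-0.1000
After 1 (propagate distance d=11): x=-6.1000 theta=-0.1000
After 2 (thin lens f=26): x=-6.1000 theta=7/52 (≈0.1346)
After 3 (propagate distance d=15): x=-1061/260 (≈-4.0808) theta=7/52 (≈0.1346)
After 4 (thin lens f=-55): x=-1061/260 (≈-4.0808) theta=216/3575 (≈0.0604)
Rounded to 4 decimal places: x = -4.0808, theta = 0.0604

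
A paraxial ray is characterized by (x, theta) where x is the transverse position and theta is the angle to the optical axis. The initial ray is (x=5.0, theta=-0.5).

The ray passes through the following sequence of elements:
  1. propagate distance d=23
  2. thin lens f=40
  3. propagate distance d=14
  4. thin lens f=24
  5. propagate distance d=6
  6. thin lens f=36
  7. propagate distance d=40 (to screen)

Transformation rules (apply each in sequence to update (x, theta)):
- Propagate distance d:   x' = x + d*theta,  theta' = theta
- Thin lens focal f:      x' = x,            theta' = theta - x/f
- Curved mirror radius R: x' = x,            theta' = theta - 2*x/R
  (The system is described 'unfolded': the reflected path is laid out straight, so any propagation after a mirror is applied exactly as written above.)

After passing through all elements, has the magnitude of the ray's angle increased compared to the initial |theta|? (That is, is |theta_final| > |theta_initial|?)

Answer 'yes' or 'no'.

Initial: x=5.0000 theta=-0.5000
After 1 (propagate distance d=23): x=-6.5000 theta=-0.5000
After 2 (thin lens f=40): x=-6.5000 theta=-0.3375
After 3 (propagate distance d=14): x=-11.2250 theta=-0.3375
After 4 (thin lens f=24): x=-11.2250 theta=25/192 (≈0.1302)
After 5 (propagate distance d=6): x=-1671/160 (≈-10.4438) theta=25/192 (≈0.1302)
After 6 (thin lens f=36): x=-1671/160 (≈-10.4438) theta=269/640 (≈0.4203)
After 7 (propagate distance d=40 (to screen)): x=1019/160 (≈6.3688) theta=269/640 (≈0.4203)
|theta_initial|=0.5000 |theta_final|=269/640 (≈0.4203) -> not increased

Answer: no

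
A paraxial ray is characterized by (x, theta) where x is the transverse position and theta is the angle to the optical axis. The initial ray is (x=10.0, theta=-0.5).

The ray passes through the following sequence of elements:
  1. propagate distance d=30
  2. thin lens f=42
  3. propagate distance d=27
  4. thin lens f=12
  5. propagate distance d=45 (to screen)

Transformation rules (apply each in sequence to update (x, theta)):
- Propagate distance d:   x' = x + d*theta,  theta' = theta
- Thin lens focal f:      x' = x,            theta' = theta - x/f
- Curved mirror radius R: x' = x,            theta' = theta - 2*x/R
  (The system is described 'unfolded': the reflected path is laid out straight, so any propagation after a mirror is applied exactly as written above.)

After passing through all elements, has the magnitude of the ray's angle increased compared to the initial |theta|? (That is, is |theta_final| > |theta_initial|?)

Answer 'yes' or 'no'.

Initial: x=10.0000 theta=-0.5000
After 1 (propagate distance d=30): x=-5.0000 theta=-0.5000
After 2 (thin lens f=42): x=-5.0000 theta=-8/21 (≈-0.3810)
After 3 (propagate distance d=27): x=-107/7 (≈-15.2857) theta=-8/21 (≈-0.3810)
After 4 (thin lens f=12): x=-107/7 (≈-15.2857) theta=25/28 (≈0.8929)
After 5 (propagate distance d=45 (to screen)): x=697/28 (≈24.8929) theta=25/28 (≈0.8929)
|theta_initial|=0.5000 |theta_final|=25/28 (≈0.8929) -> increased

Answer: yes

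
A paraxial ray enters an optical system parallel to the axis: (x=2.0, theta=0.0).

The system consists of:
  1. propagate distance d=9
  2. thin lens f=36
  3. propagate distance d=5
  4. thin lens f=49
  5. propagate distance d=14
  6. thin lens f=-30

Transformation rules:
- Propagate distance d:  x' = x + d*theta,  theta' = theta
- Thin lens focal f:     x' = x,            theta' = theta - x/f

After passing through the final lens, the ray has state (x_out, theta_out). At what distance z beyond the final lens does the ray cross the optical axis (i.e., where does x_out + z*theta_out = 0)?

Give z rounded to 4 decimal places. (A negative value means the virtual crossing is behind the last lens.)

Initial: x=2.0000 theta=0.0000
After 1 (propagate distance d=9): x=2.0000 theta=0.0000
After 2 (thin lens f=36): x=2.0000 theta=-1/18 (≈-0.0556)
After 3 (propagate distance d=5): x=31/18 (≈1.7222) theta=-1/18 (≈-0.0556)
After 4 (thin lens f=49): x=31/18 (≈1.7222) theta=-40/441 (≈-0.0907)
After 5 (propagate distance d=14): x=19/42 (≈0.4524) theta=-40/441 (≈-0.0907)
After 6 (thin lens f=-30): x=19/42 (≈0.4524) theta=-667/8820 (≈-0.0756)
z_focus = -x_out/theta_out = -(19/42)/(-667/8820) = 3990/667 ≈ 5.9820
Rounded to 4 decimal places: z = 5.9820

Answer: 5.9820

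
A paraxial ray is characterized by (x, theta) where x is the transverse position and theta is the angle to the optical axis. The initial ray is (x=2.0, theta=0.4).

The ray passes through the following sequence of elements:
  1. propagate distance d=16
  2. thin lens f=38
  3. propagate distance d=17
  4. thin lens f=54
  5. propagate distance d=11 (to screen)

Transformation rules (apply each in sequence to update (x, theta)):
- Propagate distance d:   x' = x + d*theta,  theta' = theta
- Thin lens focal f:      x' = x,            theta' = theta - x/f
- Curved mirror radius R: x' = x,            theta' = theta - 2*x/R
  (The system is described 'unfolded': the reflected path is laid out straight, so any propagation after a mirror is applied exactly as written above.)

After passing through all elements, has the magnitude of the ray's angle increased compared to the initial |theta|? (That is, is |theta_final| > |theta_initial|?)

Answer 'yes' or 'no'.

Initial: x=2.0000 theta=0.4000
After 1 (propagate distance d=16): x=8.4000 theta=0.4000
After 2 (thin lens f=38): x=8.4000 theta=17/95 (≈0.1789)
After 3 (propagate distance d=17): x=1087/95 (≈11.4421) theta=17/95 (≈0.1789)
After 4 (thin lens f=54): x=1087/95 (≈11.4421) theta=-169/5130 (≈-0.0329)
After 5 (propagate distance d=11 (to screen)): x=56839/5130 (≈11.0797) theta=-169/5130 (≈-0.0329)
|theta_initial|=0.4000 |theta_final|=169/5130 (≈0.0329) -> not increased

Answer: no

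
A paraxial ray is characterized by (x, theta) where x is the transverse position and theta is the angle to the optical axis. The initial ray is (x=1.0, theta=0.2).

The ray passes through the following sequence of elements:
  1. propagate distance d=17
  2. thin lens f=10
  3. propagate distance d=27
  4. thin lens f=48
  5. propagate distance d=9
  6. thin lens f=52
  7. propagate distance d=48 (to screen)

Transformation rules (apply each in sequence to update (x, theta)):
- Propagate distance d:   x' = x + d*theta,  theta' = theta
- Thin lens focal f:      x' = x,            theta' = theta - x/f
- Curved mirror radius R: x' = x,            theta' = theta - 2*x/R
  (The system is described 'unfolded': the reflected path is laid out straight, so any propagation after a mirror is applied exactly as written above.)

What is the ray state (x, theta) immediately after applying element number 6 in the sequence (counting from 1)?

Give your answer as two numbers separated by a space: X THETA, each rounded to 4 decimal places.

Answer: -3.8500 -0.1226

Derivation:
Initial: x=1.0000 theta=0.2000
After 1 (propagate distance d=17): x=4.4000 theta=0.2000
After 2 (thin lens f=10): x=4.4000 theta=-0.2400
After 3 (propagate distance d=27): x=-2.0800 theta=-0.2400
After 4 (thin lens f=48): x=-2.0800 theta=-59/300 (≈-0.1967)
After 5 (propagate distance d=9): x=-3.8500 theta=-59/300 (≈-0.1967)
After 6 (thin lens f=52): x=-3.8500 theta=-1913/15600 (≈-0.1226)
Rounded to 4 decimal places: x = -3.8500, theta = -0.1226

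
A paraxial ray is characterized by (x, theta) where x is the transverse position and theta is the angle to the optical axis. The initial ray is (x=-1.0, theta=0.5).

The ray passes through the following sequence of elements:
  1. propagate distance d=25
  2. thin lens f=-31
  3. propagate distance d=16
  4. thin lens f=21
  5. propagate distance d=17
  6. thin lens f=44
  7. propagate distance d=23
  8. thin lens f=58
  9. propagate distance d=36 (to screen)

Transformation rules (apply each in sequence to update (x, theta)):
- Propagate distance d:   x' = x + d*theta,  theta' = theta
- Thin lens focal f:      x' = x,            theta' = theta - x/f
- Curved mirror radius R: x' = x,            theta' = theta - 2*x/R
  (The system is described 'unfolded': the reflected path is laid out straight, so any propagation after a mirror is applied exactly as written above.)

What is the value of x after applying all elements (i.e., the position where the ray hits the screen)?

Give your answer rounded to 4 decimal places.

Answer: -27.7380

Derivation:
Initial: x=-1.0000 theta=0.5000
After 1 (propagate distance d=25): x=11.5000 theta=0.5000
After 2 (thin lens f=-31): x=11.5000 theta=27/31 (≈0.8710)
After 3 (propagate distance d=16): x=1577/62 (≈25.4355) theta=27/31 (≈0.8710)
After 4 (thin lens f=21): x=1577/62 (≈25.4355) theta=-443/1302 (≈-0.3402)
After 5 (propagate distance d=17): x=12793/651 (≈19.6513) theta=-443/1302 (≈-0.3402)
After 6 (thin lens f=44): x=12793/651 (≈19.6513) theta=-683/868 (≈-0.7869)
After 7 (propagate distance d=23): x=4045/2604 (≈1.5534) theta=-683/868 (≈-0.7869)
After 8 (thin lens f=58): x=4045/2604 (≈1.5534) theta=-122887/151032 (≈-0.8136)
After 9 (propagate distance d=36 (to screen)): x=-2094661/75516 (≈-27.7380) theta=-122887/151032 (≈-0.8136)
Rounded to 4 decimal places: x = -27.7380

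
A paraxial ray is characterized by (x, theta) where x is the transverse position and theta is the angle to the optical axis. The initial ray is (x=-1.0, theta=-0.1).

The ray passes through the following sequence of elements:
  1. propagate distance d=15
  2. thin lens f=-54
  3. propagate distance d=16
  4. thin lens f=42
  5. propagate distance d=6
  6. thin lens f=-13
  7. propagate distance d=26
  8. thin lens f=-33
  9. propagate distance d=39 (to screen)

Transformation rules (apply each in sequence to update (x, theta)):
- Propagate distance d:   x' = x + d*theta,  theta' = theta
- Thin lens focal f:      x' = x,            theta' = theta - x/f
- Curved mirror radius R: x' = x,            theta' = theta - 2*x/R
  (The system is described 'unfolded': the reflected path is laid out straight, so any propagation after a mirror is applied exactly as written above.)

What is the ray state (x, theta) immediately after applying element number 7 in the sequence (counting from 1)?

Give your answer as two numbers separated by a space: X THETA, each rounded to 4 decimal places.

Initial: x=-1.0000 theta=-0.1000
After 1 (propagate distance d=15): x=-2.5000 theta=-0.1000
After 2 (thin lens f=-54): x=-2.5000 theta=-79/540 (≈-0.1463)
After 3 (propagate distance d=16): x=-1307/270 (≈-4.8407) theta=-79/540 (≈-0.1463)
After 4 (thin lens f=42): x=-1307/270 (≈-4.8407) theta=-88/2835 (≈-0.0310)
After 5 (propagate distance d=6): x=-3167/630 (≈-5.0270) theta=-88/2835 (≈-0.0310)
After 6 (thin lens f=-13): x=-3167/630 (≈-5.0270) theta=-30791/73710 (≈-0.4177)
After 7 (propagate distance d=26): x=-18017/1134 (≈-15.8880) theta=-30791/73710 (≈-0.4177)
Rounded to 4 decimal places: x = -15.8880, theta = -0.4177

Answer: -15.8880 -0.4177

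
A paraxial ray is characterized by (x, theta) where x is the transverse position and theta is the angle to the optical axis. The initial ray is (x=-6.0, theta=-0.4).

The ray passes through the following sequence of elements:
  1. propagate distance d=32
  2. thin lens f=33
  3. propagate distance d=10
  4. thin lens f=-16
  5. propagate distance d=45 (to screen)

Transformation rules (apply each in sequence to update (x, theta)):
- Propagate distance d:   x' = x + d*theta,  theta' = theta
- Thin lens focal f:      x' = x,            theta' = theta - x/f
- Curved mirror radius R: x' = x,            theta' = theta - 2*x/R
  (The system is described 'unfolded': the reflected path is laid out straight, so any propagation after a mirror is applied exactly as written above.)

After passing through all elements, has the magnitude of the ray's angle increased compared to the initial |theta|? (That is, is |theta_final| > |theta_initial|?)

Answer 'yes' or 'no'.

Answer: yes

Derivation:
Initial: x=-6.0000 theta=-0.4000
After 1 (propagate distance d=32): x=-18.8000 theta=-0.4000
After 2 (thin lens f=33): x=-18.8000 theta=28/165 (≈0.1697)
After 3 (propagate distance d=10): x=-2822/165 (≈-17.1030) theta=28/165 (≈0.1697)
After 4 (thin lens f=-16): x=-2822/165 (≈-17.1030) theta=-1187/1320 (≈-0.8992)
After 5 (propagate distance d=45 (to screen)): x=-75991/1320 (≈-57.5689) theta=-1187/1320 (≈-0.8992)
|theta_initial|=0.4000 |theta_final|=1187/1320 (≈0.8992) -> increased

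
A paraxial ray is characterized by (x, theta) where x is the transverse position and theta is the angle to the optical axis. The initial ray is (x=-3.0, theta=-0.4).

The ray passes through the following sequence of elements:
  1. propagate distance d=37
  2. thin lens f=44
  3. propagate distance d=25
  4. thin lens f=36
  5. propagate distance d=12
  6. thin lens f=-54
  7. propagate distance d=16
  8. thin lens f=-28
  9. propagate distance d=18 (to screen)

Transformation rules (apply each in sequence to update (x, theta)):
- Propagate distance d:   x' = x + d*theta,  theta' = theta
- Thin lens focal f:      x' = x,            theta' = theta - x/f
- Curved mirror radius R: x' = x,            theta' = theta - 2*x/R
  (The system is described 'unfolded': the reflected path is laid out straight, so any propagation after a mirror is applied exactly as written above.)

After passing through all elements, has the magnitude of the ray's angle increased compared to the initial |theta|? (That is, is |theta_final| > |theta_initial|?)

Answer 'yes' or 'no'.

Initial: x=-3.0000 theta=-0.4000
After 1 (propagate distance d=37): x=-17.8000 theta=-0.4000
After 2 (thin lens f=44): x=-17.8000 theta=1/220 (≈0.0045)
After 3 (propagate distance d=25): x=-3891/220 (≈-17.6864) theta=1/220 (≈0.0045)
After 4 (thin lens f=36): x=-3891/220 (≈-17.6864) theta=119/240 (≈0.4958)
After 5 (propagate distance d=12): x=-1291/110 (≈-11.7364) theta=119/240 (≈0.4958)
After 6 (thin lens f=-54): x=-1291/110 (≈-11.7364) theta=6617/23760 (≈0.2785)
After 7 (propagate distance d=16): x=-21623/2970 (≈-7.2805) theta=6617/23760 (≈0.2785)
After 8 (thin lens f=-28): x=-21623/2970 (≈-7.2805) theta=439/23760 (≈0.0185)
After 9 (propagate distance d=18 (to screen)): x=-82541/11880 (≈-6.9479) theta=439/23760 (≈0.0185)
|theta_initial|=0.4000 |theta_final|=439/23760 (≈0.0185) -> not increased

Answer: no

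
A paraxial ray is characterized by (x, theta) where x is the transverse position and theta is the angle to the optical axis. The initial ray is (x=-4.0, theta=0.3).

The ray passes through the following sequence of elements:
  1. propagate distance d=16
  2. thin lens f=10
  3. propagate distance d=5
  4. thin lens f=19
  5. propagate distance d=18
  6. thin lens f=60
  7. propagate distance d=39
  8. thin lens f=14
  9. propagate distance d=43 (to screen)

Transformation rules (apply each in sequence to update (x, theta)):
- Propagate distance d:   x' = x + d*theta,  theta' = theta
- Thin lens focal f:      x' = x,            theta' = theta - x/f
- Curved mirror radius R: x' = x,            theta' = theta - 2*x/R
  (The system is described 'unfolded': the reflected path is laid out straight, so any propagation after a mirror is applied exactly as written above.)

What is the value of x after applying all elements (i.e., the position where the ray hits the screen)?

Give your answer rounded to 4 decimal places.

Answer: -10.3875

Derivation:
Initial: x=-4.0000 theta=0.3000
After 1 (propagate distance d=16): x=0.8000 theta=0.3000
After 2 (thin lens f=10): x=0.8000 theta=0.2200
After 3 (propagate distance d=5): x=1.9000 theta=0.2200
After 4 (thin lens f=19): x=1.9000 theta=0.1200
After 5 (propagate distance d=18): x=4.0600 theta=0.1200
After 6 (thin lens f=60): x=4.0600 theta=157/3000 (≈0.0523)
After 7 (propagate distance d=39): x=6.1010 theta=157/3000 (≈0.0523)
After 8 (thin lens f=14): x=6.1010 theta=-3221/8400 (≈-0.3835)
After 9 (propagate distance d=43 (to screen)): x=-436273/42000 (≈-10.3875) theta=-3221/8400 (≈-0.3835)
Rounded to 4 decimal places: x = -10.3875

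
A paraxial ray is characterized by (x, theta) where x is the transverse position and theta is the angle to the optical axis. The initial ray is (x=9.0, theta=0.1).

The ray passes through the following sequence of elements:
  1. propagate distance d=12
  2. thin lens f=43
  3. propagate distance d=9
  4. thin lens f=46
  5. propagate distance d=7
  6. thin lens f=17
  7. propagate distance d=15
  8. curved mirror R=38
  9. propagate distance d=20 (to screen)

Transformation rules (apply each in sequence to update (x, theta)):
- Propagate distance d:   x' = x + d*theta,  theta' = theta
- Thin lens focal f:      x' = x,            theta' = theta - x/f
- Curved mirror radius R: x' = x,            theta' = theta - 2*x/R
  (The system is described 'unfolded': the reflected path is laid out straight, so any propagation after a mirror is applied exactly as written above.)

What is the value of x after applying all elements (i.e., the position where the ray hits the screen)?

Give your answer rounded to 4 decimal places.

Answer: -14.2332

Derivation:
Initial: x=9.0000 theta=0.1000
After 1 (propagate distance d=12): x=10.2000 theta=0.1000
After 2 (thin lens f=43): x=10.2000 theta=-59/430 (≈-0.1372)
After 3 (propagate distance d=9): x=771/86 (≈8.9651) theta=-59/430 (≈-0.1372)
After 4 (thin lens f=46): x=771/86 (≈8.9651) theta=-6569/19780 (≈-0.3321)
After 5 (propagate distance d=7): x=131347/19780 (≈6.6404) theta=-6569/19780 (≈-0.3321)
After 6 (thin lens f=17): x=131347/19780 (≈6.6404) theta=-12151/16813 (≈-0.7227)
After 7 (propagate distance d=15): x=-1412401/336260 (≈-4.2003) theta=-12151/16813 (≈-0.7227)
After 8 (curved mirror R=38): x=-1412401/336260 (≈-4.2003) theta=-3204979/6388940 (≈-0.5016)
After 9 (propagate distance d=20 (to screen)): x=-90935199/6388940 (≈-14.2332) theta=-3204979/6388940 (≈-0.5016)
Rounded to 4 decimal places: x = -14.2332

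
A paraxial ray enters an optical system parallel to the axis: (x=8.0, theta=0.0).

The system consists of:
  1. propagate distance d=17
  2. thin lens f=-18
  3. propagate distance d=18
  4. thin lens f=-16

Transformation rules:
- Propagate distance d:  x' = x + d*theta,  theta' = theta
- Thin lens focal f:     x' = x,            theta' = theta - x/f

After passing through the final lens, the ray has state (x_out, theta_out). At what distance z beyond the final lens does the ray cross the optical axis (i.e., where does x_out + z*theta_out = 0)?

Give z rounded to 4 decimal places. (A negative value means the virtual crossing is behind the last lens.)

Answer: -11.0769

Derivation:
Initial: x=8.0000 theta=0.0000
After 1 (propagate distance d=17): x=8.0000 theta=0.0000
After 2 (thin lens f=-18): x=8.0000 theta=4/9 (≈0.4444)
After 3 (propagate distance d=18): x=16.0000 theta=4/9 (≈0.4444)
After 4 (thin lens f=-16): x=16.0000 theta=13/9 (≈1.4444)
z_focus = -x_out/theta_out = -(16.0000)/(13/9) = -144/13 ≈ -11.0769
Rounded to 4 decimal places: z = -11.0769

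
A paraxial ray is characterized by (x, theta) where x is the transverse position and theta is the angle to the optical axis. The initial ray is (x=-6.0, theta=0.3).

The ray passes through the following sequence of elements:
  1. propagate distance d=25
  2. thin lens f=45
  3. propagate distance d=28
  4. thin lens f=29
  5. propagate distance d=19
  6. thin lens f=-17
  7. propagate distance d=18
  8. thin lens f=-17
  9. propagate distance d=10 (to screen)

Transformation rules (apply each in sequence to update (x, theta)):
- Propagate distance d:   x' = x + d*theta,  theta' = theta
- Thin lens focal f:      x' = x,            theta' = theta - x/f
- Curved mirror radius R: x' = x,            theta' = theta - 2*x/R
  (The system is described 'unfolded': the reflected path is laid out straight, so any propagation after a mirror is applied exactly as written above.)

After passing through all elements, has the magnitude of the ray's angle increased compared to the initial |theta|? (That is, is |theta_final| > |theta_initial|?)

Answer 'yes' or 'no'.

Initial: x=-6.0000 theta=0.3000
After 1 (propagate distance d=25): x=1.5000 theta=0.3000
After 2 (thin lens f=45): x=1.5000 theta=4/15 (≈0.2667)
After 3 (propagate distance d=28): x=269/30 (≈8.9667) theta=4/15 (≈0.2667)
After 4 (thin lens f=29): x=269/30 (≈8.9667) theta=-37/870 (≈-0.0425)
After 5 (propagate distance d=19): x=1183/145 (≈8.1586) theta=-37/870 (≈-0.0425)
After 6 (thin lens f=-17): x=1183/145 (≈8.1586) theta=6469/14790 (≈0.4374)
After 7 (propagate distance d=18): x=39518/2465 (≈16.0316) theta=6469/14790 (≈0.4374)
After 8 (thin lens f=-17): x=39518/2465 (≈16.0316) theta=347081/251430 (≈1.3804)
After 9 (propagate distance d=10 (to screen)): x=3750823/125715 (≈29.8359) theta=347081/251430 (≈1.3804)
|theta_initial|=0.3000 |theta_final|=347081/251430 (≈1.3804) -> increased

Answer: yes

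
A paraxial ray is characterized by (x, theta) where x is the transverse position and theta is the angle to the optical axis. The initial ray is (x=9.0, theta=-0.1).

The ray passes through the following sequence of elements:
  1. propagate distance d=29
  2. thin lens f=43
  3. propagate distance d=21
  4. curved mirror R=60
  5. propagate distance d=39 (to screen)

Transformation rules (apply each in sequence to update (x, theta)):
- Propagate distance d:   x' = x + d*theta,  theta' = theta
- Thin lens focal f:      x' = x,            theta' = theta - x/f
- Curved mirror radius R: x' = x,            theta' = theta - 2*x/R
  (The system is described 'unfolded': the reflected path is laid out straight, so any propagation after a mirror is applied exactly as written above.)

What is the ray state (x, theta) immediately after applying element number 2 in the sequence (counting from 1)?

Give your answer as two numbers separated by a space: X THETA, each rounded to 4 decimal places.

Initial: x=9.0000 theta=-0.1000
After 1 (propagate distance d=29): x=6.1000 theta=-0.1000
After 2 (thin lens f=43): x=6.1000 theta=-52/215 (≈-0.2419)
Rounded to 4 decimal places: x = 6.1000, theta = -0.2419

Answer: 6.1000 -0.2419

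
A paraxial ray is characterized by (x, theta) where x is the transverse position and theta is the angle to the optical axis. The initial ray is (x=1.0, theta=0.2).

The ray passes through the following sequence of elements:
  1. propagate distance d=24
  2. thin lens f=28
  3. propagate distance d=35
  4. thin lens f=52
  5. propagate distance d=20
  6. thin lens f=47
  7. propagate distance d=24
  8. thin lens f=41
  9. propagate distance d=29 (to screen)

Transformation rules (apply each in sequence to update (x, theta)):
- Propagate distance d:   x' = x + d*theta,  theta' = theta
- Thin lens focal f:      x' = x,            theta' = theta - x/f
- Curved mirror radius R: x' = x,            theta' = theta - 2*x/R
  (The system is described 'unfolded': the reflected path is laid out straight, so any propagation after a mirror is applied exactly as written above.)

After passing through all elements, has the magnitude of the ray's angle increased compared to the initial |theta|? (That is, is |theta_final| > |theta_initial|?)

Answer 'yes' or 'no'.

Initial: x=1.0000 theta=0.2000
After 1 (propagate distance d=24): x=5.8000 theta=0.2000
After 2 (thin lens f=28): x=5.8000 theta=-1/140 (≈-0.0071)
After 3 (propagate distance d=35): x=5.5500 theta=-1/140 (≈-0.0071)
After 4 (thin lens f=52): x=5.5500 theta=-829/7280 (≈-0.1139)
After 5 (propagate distance d=20): x=1489/455 (≈3.2725) theta=-829/7280 (≈-0.1139)
After 6 (thin lens f=47): x=1489/455 (≈3.2725) theta=-62787/342160 (≈-0.1835)
After 7 (propagate distance d=24): x=-9679/8554 (≈-1.1315) theta=-62787/342160 (≈-0.1835)
After 8 (thin lens f=41): x=-9679/8554 (≈-1.1315) theta=-168239/1079120 (≈-0.1559)
After 9 (propagate distance d=29 (to screen)): x=-79299663/14028560 (≈-5.6527) theta=-168239/1079120 (≈-0.1559)
|theta_initial|=0.2000 |theta_final|=168239/1079120 (≈0.1559) -> not increased

Answer: no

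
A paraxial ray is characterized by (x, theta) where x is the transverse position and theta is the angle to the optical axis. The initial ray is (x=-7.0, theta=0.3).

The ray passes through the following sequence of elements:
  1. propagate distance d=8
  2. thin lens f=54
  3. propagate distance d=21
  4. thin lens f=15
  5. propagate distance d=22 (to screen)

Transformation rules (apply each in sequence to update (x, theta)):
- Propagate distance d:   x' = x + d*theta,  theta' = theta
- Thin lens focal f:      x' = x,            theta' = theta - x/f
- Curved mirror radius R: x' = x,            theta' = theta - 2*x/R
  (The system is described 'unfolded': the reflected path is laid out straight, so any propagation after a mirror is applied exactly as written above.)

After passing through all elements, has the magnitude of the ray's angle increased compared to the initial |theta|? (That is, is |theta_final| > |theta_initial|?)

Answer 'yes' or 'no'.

Answer: no

Derivation:
Initial: x=-7.0000 theta=0.3000
After 1 (propagate distance d=8): x=-4.6000 theta=0.3000
After 2 (thin lens f=54): x=-4.6000 theta=52/135 (≈0.3852)
After 3 (propagate distance d=21): x=157/45 (≈3.4889) theta=52/135 (≈0.3852)
After 4 (thin lens f=15): x=157/45 (≈3.4889) theta=103/675 (≈0.1526)
After 5 (propagate distance d=22 (to screen)): x=4621/675 (≈6.8459) theta=103/675 (≈0.1526)
|theta_initial|=0.3000 |theta_final|=103/675 (≈0.1526) -> not increased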